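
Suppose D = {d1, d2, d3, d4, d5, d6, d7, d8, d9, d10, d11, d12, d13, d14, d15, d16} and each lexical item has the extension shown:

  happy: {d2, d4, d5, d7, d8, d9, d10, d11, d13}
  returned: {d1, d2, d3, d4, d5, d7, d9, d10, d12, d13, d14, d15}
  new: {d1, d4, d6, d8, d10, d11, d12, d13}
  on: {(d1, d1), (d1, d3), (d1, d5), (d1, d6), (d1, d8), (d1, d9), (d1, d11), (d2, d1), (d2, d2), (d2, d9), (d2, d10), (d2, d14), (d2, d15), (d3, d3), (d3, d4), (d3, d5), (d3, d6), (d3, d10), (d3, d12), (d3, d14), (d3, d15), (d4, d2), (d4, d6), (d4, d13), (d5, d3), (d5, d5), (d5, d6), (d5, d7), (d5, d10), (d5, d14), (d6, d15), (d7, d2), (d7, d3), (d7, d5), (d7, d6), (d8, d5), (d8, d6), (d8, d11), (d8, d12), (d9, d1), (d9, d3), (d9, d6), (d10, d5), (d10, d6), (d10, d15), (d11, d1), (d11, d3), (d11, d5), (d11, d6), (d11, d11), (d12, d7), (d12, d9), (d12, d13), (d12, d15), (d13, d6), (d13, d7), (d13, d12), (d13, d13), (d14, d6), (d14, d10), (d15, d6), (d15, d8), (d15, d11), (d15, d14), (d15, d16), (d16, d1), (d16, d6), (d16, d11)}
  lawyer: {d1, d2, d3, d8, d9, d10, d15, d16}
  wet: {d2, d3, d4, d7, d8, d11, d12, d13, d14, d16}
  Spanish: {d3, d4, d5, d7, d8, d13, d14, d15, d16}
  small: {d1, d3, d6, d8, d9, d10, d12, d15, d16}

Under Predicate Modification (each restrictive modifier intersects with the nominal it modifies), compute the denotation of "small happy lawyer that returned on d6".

⟦that returned⟧ = ⟦returned⟧ = {d1, d2, d3, d4, d5, d7, d9, d10, d12, d13, d14, d15}
⟦on d6⟧ = {x : ⟨x, d6⟩ ∈ ⟦on⟧} = {d1, d3, d4, d5, d7, d8, d9, d10, d11, d13, d14, d15, d16}
⟦lawyer⟧ = {d1, d2, d3, d8, d9, d10, d15, d16}
… ∩ ⟦that returned⟧ = {d1, d2, d3, d8, d9, d10, d15, d16} ∩ {d1, d2, d3, d4, d5, d7, d9, d10, d12, d13, d14, d15} = {d1, d2, d3, d9, d10, d15}
… ∩ ⟦on d6⟧ = {d1, d2, d3, d9, d10, d15} ∩ {d1, d3, d4, d5, d7, d8, d9, d10, d11, d13, d14, d15, d16} = {d1, d3, d9, d10, d15}
… ∩ ⟦small⟧ = {d1, d3, d9, d10, d15} ∩ {d1, d3, d6, d8, d9, d10, d12, d15, d16} = {d1, d3, d9, d10, d15}
… ∩ ⟦happy⟧ = {d1, d3, d9, d10, d15} ∩ {d2, d4, d5, d7, d8, d9, d10, d11, d13} = {d9, d10}
So ⟦small happy lawyer that returned on d6⟧ = {d9, d10}.

{d9, d10}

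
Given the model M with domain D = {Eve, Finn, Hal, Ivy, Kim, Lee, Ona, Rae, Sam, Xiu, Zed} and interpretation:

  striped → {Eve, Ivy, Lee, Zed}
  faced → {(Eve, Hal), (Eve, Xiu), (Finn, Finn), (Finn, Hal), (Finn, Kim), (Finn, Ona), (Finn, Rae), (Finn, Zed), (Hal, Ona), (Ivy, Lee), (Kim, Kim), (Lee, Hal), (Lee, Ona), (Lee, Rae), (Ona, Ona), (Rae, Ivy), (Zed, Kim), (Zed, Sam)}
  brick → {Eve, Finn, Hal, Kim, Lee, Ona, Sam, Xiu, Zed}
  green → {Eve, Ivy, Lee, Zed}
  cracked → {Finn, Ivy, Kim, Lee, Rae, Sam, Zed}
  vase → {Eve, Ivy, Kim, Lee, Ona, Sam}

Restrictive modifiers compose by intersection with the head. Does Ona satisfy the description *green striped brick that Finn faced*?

no

⟦that Finn faced⟧ = {x : ⟨Finn, x⟩ ∈ ⟦faced⟧} = {Finn, Hal, Kim, Ona, Rae, Zed}
⟦brick⟧ = {Eve, Finn, Hal, Kim, Lee, Ona, Sam, Xiu, Zed}
… ∩ ⟦that Finn faced⟧ = {Eve, Finn, Hal, Kim, Lee, Ona, Sam, Xiu, Zed} ∩ {Finn, Hal, Kim, Ona, Rae, Zed} = {Finn, Hal, Kim, Ona, Zed}
… ∩ ⟦green⟧ = {Finn, Hal, Kim, Ona, Zed} ∩ {Eve, Ivy, Lee, Zed} = {Zed}
… ∩ ⟦striped⟧ = {Zed} ∩ {Eve, Ivy, Lee, Zed} = {Zed}
⟦green striped brick that Finn faced⟧ = {Zed}; Ona ∉ this set.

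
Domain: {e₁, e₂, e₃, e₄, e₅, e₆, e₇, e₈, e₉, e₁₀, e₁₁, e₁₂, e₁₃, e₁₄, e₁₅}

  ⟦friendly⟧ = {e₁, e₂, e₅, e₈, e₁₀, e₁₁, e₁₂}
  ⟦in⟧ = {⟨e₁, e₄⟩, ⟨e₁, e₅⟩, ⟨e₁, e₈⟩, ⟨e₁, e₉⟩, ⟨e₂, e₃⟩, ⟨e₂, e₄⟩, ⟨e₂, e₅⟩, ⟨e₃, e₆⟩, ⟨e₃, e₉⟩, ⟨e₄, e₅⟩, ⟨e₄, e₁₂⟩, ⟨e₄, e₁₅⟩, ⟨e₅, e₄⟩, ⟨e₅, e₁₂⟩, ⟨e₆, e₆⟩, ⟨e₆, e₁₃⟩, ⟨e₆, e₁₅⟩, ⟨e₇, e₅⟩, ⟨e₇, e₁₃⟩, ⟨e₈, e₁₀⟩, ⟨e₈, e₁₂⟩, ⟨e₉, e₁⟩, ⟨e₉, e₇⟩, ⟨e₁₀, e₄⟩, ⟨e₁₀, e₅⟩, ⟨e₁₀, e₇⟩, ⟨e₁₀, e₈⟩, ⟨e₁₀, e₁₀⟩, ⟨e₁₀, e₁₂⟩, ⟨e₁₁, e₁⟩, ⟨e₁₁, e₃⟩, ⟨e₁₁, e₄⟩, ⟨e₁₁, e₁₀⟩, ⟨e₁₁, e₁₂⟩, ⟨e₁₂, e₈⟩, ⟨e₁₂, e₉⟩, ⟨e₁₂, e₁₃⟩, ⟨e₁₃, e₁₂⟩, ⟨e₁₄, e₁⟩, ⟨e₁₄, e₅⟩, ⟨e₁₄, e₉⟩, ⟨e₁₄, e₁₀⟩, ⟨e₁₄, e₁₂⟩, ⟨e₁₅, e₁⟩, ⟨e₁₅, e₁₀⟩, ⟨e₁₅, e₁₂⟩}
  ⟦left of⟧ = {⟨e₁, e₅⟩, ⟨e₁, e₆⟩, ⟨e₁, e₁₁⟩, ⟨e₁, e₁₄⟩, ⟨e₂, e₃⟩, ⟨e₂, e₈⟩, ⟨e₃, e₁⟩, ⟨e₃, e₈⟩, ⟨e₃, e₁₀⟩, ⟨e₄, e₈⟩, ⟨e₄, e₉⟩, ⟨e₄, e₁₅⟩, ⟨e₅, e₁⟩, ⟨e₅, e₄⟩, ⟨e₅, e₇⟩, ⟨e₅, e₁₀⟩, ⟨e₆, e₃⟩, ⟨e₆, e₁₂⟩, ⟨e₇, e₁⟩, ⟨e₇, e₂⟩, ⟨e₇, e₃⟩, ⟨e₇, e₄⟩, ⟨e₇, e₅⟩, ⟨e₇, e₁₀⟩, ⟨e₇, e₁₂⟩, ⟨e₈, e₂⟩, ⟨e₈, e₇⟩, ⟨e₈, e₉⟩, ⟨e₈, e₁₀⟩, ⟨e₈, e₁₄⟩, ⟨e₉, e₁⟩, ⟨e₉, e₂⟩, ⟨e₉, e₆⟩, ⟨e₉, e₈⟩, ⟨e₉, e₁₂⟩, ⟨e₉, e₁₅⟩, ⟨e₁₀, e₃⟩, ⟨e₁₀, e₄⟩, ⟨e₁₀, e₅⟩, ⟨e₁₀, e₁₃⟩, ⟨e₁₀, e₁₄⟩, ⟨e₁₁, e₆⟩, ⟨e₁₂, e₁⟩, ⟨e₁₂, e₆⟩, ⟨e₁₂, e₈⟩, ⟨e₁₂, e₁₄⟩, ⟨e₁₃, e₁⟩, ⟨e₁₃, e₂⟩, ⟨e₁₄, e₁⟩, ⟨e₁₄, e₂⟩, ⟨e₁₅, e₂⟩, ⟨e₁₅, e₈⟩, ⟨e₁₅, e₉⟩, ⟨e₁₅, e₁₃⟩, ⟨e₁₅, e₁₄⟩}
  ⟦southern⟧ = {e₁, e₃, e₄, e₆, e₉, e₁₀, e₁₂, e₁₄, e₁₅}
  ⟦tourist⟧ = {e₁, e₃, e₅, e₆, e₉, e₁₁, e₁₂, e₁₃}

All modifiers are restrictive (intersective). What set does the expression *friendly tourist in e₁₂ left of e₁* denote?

⟦in e₁₂⟧ = {x : ⟨x, e₁₂⟩ ∈ ⟦in⟧} = {e₄, e₅, e₈, e₁₀, e₁₁, e₁₃, e₁₄, e₁₅}
⟦left of e₁⟧ = {x : ⟨x, e₁⟩ ∈ ⟦left of⟧} = {e₃, e₅, e₇, e₉, e₁₂, e₁₃, e₁₄}
⟦tourist⟧ = {e₁, e₃, e₅, e₆, e₉, e₁₁, e₁₂, e₁₃}
… ∩ ⟦in e₁₂⟧ = {e₁, e₃, e₅, e₆, e₉, e₁₁, e₁₂, e₁₃} ∩ {e₄, e₅, e₈, e₁₀, e₁₁, e₁₃, e₁₄, e₁₅} = {e₅, e₁₁, e₁₃}
… ∩ ⟦left of e₁⟧ = {e₅, e₁₁, e₁₃} ∩ {e₃, e₅, e₇, e₉, e₁₂, e₁₃, e₁₄} = {e₅, e₁₃}
… ∩ ⟦friendly⟧ = {e₅, e₁₃} ∩ {e₁, e₂, e₅, e₈, e₁₀, e₁₁, e₁₂} = {e₅}
So ⟦friendly tourist in e₁₂ left of e₁⟧ = {e₅}.

{e₅}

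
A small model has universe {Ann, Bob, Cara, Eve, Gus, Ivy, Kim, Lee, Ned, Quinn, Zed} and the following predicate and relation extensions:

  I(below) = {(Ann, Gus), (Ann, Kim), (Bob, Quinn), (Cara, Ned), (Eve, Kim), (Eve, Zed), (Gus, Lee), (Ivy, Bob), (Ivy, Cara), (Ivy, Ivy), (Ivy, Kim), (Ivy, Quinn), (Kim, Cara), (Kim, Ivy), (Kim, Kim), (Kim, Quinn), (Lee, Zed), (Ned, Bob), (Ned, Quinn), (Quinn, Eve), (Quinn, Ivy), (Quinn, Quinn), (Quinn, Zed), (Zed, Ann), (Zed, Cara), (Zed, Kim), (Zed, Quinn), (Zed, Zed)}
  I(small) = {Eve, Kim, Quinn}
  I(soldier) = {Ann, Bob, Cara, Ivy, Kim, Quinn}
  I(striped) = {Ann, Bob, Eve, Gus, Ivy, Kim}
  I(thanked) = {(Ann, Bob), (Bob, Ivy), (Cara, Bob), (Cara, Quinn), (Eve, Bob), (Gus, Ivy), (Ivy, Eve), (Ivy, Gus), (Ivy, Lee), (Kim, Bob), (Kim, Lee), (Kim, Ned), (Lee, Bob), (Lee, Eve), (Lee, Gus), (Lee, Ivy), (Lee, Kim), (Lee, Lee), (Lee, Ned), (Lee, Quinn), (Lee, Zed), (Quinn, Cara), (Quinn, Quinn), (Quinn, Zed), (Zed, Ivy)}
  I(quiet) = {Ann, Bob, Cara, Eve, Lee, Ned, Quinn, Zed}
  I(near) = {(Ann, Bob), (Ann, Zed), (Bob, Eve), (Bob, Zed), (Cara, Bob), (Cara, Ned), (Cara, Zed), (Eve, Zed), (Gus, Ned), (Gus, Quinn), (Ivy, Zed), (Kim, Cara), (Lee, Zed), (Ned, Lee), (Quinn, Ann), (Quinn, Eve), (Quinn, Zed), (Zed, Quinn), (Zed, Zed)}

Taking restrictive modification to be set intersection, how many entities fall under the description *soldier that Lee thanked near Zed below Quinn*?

3

⟦that Lee thanked⟧ = {x : ⟨Lee, x⟩ ∈ ⟦thanked⟧} = {Bob, Eve, Gus, Ivy, Kim, Lee, Ned, Quinn, Zed}
⟦near Zed⟧ = {x : ⟨x, Zed⟩ ∈ ⟦near⟧} = {Ann, Bob, Cara, Eve, Ivy, Lee, Quinn, Zed}
⟦below Quinn⟧ = {x : ⟨x, Quinn⟩ ∈ ⟦below⟧} = {Bob, Ivy, Kim, Ned, Quinn, Zed}
⟦soldier⟧ = {Ann, Bob, Cara, Ivy, Kim, Quinn}
… ∩ ⟦that Lee thanked⟧ = {Ann, Bob, Cara, Ivy, Kim, Quinn} ∩ {Bob, Eve, Gus, Ivy, Kim, Lee, Ned, Quinn, Zed} = {Bob, Ivy, Kim, Quinn}
… ∩ ⟦near Zed⟧ = {Bob, Ivy, Kim, Quinn} ∩ {Ann, Bob, Cara, Eve, Ivy, Lee, Quinn, Zed} = {Bob, Ivy, Quinn}
… ∩ ⟦below Quinn⟧ = {Bob, Ivy, Quinn} ∩ {Bob, Ivy, Kim, Ned, Quinn, Zed} = {Bob, Ivy, Quinn}
⟦soldier that Lee thanked near Zed below Quinn⟧ = {Bob, Ivy, Quinn}, so the cardinality is 3.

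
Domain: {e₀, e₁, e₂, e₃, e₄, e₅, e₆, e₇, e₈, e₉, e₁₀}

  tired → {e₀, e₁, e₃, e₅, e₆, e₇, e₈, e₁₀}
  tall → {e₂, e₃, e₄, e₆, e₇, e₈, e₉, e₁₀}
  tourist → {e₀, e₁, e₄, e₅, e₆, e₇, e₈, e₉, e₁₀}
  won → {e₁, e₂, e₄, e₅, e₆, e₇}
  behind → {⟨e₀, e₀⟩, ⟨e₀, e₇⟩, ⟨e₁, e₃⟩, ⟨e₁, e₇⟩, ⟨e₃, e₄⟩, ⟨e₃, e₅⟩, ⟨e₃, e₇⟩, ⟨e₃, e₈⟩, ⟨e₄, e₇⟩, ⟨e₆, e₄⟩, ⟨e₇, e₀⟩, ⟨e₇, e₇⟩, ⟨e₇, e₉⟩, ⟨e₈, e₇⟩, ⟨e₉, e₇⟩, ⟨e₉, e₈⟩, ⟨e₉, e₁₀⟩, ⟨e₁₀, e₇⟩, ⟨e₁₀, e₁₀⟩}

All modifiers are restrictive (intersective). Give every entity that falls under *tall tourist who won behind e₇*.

{e₄, e₇}

⟦who won⟧ = ⟦won⟧ = {e₁, e₂, e₄, e₅, e₆, e₇}
⟦behind e₇⟧ = {x : ⟨x, e₇⟩ ∈ ⟦behind⟧} = {e₀, e₁, e₃, e₄, e₇, e₈, e₉, e₁₀}
⟦tourist⟧ = {e₀, e₁, e₄, e₅, e₆, e₇, e₈, e₉, e₁₀}
… ∩ ⟦who won⟧ = {e₀, e₁, e₄, e₅, e₆, e₇, e₈, e₉, e₁₀} ∩ {e₁, e₂, e₄, e₅, e₆, e₇} = {e₁, e₄, e₅, e₆, e₇}
… ∩ ⟦behind e₇⟧ = {e₁, e₄, e₅, e₆, e₇} ∩ {e₀, e₁, e₃, e₄, e₇, e₈, e₉, e₁₀} = {e₁, e₄, e₇}
… ∩ ⟦tall⟧ = {e₁, e₄, e₇} ∩ {e₂, e₃, e₄, e₆, e₇, e₈, e₉, e₁₀} = {e₄, e₇}
So ⟦tall tourist who won behind e₇⟧ = {e₄, e₇}.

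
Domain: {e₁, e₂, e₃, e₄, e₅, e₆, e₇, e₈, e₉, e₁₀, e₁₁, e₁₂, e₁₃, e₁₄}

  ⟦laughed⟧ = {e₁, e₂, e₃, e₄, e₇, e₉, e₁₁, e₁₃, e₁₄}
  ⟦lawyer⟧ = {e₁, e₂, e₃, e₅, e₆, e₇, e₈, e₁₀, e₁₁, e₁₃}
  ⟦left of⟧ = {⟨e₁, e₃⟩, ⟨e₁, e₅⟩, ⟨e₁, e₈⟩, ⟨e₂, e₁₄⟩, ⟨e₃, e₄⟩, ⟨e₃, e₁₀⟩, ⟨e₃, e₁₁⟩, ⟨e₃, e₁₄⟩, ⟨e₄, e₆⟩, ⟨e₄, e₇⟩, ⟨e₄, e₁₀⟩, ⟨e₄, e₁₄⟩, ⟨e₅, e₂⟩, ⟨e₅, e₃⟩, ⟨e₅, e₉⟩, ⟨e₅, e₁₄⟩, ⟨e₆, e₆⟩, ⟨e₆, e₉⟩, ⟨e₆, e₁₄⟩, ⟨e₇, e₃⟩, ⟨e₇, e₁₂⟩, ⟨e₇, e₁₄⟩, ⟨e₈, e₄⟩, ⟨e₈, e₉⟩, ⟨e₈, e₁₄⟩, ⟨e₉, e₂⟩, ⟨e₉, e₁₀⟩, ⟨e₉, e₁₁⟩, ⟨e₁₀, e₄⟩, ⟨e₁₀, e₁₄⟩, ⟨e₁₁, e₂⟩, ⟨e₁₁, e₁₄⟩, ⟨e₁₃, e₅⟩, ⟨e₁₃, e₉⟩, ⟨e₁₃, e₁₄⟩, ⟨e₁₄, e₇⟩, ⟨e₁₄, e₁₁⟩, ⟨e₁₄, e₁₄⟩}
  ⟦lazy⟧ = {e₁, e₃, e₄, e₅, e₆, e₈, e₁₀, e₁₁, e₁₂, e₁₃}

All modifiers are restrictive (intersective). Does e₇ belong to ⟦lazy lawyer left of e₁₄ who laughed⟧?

⟦left of e₁₄⟧ = {x : ⟨x, e₁₄⟩ ∈ ⟦left of⟧} = {e₂, e₃, e₄, e₅, e₆, e₇, e₈, e₁₀, e₁₁, e₁₃, e₁₄}
⟦who laughed⟧ = ⟦laughed⟧ = {e₁, e₂, e₃, e₄, e₇, e₉, e₁₁, e₁₃, e₁₄}
⟦lawyer⟧ = {e₁, e₂, e₃, e₅, e₆, e₇, e₈, e₁₀, e₁₁, e₁₃}
… ∩ ⟦left of e₁₄⟧ = {e₁, e₂, e₃, e₅, e₆, e₇, e₈, e₁₀, e₁₁, e₁₃} ∩ {e₂, e₃, e₄, e₅, e₆, e₇, e₈, e₁₀, e₁₁, e₁₃, e₁₄} = {e₂, e₃, e₅, e₆, e₇, e₈, e₁₀, e₁₁, e₁₃}
… ∩ ⟦who laughed⟧ = {e₂, e₃, e₅, e₆, e₇, e₈, e₁₀, e₁₁, e₁₃} ∩ {e₁, e₂, e₃, e₄, e₇, e₉, e₁₁, e₁₃, e₁₄} = {e₂, e₃, e₇, e₁₁, e₁₃}
… ∩ ⟦lazy⟧ = {e₂, e₃, e₇, e₁₁, e₁₃} ∩ {e₁, e₃, e₄, e₅, e₆, e₈, e₁₀, e₁₁, e₁₂, e₁₃} = {e₃, e₁₁, e₁₃}
⟦lazy lawyer left of e₁₄ who laughed⟧ = {e₃, e₁₁, e₁₃}; e₇ ∉ this set.

no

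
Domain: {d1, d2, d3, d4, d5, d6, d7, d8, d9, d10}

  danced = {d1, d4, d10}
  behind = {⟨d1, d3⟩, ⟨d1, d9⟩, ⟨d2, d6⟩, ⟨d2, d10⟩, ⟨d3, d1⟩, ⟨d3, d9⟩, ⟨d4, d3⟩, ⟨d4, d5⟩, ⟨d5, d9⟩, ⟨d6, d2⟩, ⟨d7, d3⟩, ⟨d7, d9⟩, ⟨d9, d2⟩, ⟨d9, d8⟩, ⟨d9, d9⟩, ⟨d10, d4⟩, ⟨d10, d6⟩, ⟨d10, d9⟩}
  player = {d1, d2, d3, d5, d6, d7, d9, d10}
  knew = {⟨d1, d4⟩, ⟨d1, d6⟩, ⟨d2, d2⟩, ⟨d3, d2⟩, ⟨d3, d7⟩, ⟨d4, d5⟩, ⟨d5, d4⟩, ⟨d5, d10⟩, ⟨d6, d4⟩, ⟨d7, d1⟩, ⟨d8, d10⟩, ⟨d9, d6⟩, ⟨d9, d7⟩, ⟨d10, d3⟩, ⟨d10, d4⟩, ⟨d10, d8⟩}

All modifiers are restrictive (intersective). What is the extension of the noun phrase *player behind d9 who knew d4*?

⟦behind d9⟧ = {x : ⟨x, d9⟩ ∈ ⟦behind⟧} = {d1, d3, d5, d7, d9, d10}
⟦who knew d4⟧ = {x : ⟨x, d4⟩ ∈ ⟦knew⟧} = {d1, d5, d6, d10}
⟦player⟧ = {d1, d2, d3, d5, d6, d7, d9, d10}
… ∩ ⟦behind d9⟧ = {d1, d2, d3, d5, d6, d7, d9, d10} ∩ {d1, d3, d5, d7, d9, d10} = {d1, d3, d5, d7, d9, d10}
… ∩ ⟦who knew d4⟧ = {d1, d3, d5, d7, d9, d10} ∩ {d1, d5, d6, d10} = {d1, d5, d10}
So ⟦player behind d9 who knew d4⟧ = {d1, d5, d10}.

{d1, d5, d10}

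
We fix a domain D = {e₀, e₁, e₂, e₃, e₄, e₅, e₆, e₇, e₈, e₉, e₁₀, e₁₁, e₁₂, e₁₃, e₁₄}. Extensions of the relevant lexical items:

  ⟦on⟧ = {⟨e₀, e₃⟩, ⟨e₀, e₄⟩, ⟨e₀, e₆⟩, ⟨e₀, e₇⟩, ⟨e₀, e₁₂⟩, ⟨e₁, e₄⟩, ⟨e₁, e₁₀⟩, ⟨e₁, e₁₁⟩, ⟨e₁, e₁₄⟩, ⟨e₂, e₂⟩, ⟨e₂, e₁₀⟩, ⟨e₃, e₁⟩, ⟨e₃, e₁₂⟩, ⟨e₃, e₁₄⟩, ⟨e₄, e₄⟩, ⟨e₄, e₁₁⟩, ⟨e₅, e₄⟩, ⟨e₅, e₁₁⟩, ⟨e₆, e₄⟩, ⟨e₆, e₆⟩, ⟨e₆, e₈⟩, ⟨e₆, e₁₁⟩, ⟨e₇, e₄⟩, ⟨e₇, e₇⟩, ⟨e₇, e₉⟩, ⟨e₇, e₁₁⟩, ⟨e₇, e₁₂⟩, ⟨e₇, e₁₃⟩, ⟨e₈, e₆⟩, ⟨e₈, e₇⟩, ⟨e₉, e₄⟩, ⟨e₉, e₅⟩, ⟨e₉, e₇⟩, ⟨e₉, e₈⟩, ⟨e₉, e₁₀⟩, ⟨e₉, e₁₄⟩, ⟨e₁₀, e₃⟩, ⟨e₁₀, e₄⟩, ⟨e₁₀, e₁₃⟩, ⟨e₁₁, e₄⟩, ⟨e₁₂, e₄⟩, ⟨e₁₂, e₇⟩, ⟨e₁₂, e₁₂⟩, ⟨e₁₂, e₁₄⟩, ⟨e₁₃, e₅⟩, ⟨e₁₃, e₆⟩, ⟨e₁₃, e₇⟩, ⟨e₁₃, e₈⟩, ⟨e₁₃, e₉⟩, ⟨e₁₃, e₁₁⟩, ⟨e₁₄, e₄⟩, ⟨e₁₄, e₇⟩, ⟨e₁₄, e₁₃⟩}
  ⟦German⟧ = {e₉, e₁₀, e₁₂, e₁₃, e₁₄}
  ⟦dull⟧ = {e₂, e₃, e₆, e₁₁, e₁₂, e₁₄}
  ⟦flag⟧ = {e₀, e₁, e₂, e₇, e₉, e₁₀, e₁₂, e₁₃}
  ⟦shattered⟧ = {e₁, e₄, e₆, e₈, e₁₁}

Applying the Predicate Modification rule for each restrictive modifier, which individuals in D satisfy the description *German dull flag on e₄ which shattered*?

{ }

⟦on e₄⟧ = {x : ⟨x, e₄⟩ ∈ ⟦on⟧} = {e₀, e₁, e₄, e₅, e₆, e₇, e₉, e₁₀, e₁₁, e₁₂, e₁₄}
⟦which shattered⟧ = ⟦shattered⟧ = {e₁, e₄, e₆, e₈, e₁₁}
⟦flag⟧ = {e₀, e₁, e₂, e₇, e₉, e₁₀, e₁₂, e₁₃}
… ∩ ⟦on e₄⟧ = {e₀, e₁, e₂, e₇, e₉, e₁₀, e₁₂, e₁₃} ∩ {e₀, e₁, e₄, e₅, e₆, e₇, e₉, e₁₀, e₁₁, e₁₂, e₁₄} = {e₀, e₁, e₇, e₉, e₁₀, e₁₂}
… ∩ ⟦which shattered⟧ = {e₀, e₁, e₇, e₉, e₁₀, e₁₂} ∩ {e₁, e₄, e₆, e₈, e₁₁} = {e₁}
… ∩ ⟦German⟧ = {e₁} ∩ {e₉, e₁₀, e₁₂, e₁₃, e₁₄} = ∅
… ∩ ⟦dull⟧ = ∅ ∩ {e₂, e₃, e₆, e₁₁, e₁₂, e₁₄} = ∅
So ⟦German dull flag on e₄ which shattered⟧ = { }.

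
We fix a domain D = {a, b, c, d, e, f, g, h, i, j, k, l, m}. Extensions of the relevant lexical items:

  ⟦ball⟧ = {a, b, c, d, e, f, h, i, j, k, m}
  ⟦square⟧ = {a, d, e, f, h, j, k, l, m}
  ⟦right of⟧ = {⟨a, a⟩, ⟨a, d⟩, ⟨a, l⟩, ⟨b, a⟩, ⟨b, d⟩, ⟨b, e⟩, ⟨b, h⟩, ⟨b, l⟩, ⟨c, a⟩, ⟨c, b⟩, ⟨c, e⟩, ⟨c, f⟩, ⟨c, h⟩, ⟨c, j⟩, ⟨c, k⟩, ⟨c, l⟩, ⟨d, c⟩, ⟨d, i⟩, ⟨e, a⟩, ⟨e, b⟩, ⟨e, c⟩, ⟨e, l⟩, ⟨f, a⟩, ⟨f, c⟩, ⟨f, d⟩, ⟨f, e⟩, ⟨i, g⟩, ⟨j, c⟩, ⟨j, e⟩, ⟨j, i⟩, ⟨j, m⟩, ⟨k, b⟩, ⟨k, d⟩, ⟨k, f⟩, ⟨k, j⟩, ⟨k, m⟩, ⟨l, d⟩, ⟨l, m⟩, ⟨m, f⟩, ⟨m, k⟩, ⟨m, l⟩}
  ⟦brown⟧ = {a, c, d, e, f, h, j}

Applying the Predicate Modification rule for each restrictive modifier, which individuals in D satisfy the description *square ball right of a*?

⟦right of a⟧ = {x : ⟨x, a⟩ ∈ ⟦right of⟧} = {a, b, c, e, f}
⟦ball⟧ = {a, b, c, d, e, f, h, i, j, k, m}
… ∩ ⟦right of a⟧ = {a, b, c, d, e, f, h, i, j, k, m} ∩ {a, b, c, e, f} = {a, b, c, e, f}
… ∩ ⟦square⟧ = {a, b, c, e, f} ∩ {a, d, e, f, h, j, k, l, m} = {a, e, f}
So ⟦square ball right of a⟧ = {a, e, f}.

{a, e, f}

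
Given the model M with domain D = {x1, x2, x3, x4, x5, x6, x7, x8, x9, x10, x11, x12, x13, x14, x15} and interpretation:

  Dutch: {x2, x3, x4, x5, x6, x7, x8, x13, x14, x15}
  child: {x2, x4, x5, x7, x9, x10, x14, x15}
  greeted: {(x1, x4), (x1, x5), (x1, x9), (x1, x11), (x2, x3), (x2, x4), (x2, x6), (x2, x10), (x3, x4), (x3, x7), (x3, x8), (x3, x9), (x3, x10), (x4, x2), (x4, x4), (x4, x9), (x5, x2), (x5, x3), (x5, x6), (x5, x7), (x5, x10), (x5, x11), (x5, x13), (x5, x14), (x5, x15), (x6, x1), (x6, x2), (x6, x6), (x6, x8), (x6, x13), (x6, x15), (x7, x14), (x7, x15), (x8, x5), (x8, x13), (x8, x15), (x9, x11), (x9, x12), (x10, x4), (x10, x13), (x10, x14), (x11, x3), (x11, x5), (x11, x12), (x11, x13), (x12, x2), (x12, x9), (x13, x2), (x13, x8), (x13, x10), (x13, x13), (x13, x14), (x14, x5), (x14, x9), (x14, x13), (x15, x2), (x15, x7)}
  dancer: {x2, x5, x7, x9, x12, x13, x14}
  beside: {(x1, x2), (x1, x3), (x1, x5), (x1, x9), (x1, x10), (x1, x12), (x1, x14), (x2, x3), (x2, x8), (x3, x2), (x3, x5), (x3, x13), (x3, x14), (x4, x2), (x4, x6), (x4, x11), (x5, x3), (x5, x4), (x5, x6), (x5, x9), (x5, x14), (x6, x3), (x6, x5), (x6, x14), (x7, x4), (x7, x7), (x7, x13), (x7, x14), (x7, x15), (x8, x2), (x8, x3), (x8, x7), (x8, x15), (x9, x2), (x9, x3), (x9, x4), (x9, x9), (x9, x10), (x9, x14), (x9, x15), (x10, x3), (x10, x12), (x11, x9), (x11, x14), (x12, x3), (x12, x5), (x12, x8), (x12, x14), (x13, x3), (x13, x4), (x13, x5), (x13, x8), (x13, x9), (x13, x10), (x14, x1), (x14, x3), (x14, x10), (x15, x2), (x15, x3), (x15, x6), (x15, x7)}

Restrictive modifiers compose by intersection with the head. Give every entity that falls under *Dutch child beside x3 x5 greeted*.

⟦beside x3⟧ = {x : ⟨x, x3⟩ ∈ ⟦beside⟧} = {x1, x2, x5, x6, x8, x9, x10, x12, x13, x14, x15}
⟦x5 greeted⟧ = {x : ⟨x5, x⟩ ∈ ⟦greeted⟧} = {x2, x3, x6, x7, x10, x11, x13, x14, x15}
⟦child⟧ = {x2, x4, x5, x7, x9, x10, x14, x15}
… ∩ ⟦beside x3⟧ = {x2, x4, x5, x7, x9, x10, x14, x15} ∩ {x1, x2, x5, x6, x8, x9, x10, x12, x13, x14, x15} = {x2, x5, x9, x10, x14, x15}
… ∩ ⟦x5 greeted⟧ = {x2, x5, x9, x10, x14, x15} ∩ {x2, x3, x6, x7, x10, x11, x13, x14, x15} = {x2, x10, x14, x15}
… ∩ ⟦Dutch⟧ = {x2, x10, x14, x15} ∩ {x2, x3, x4, x5, x6, x7, x8, x13, x14, x15} = {x2, x14, x15}
So ⟦Dutch child beside x3 x5 greeted⟧ = {x2, x14, x15}.

{x2, x14, x15}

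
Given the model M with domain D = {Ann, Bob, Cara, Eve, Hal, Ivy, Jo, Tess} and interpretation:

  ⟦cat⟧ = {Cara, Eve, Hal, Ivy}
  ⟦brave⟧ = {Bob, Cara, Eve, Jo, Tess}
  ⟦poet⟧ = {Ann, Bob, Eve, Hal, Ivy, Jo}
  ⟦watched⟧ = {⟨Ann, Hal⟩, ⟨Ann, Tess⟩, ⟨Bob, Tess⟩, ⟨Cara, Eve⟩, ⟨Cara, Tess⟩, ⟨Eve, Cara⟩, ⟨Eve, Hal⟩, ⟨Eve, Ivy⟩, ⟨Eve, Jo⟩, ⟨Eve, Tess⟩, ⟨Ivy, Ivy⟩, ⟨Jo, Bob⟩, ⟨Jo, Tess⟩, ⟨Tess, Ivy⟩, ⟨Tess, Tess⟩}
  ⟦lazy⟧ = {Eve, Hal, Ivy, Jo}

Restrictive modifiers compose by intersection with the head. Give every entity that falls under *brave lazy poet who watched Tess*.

⟦who watched Tess⟧ = {x : ⟨x, Tess⟩ ∈ ⟦watched⟧} = {Ann, Bob, Cara, Eve, Jo, Tess}
⟦poet⟧ = {Ann, Bob, Eve, Hal, Ivy, Jo}
… ∩ ⟦who watched Tess⟧ = {Ann, Bob, Eve, Hal, Ivy, Jo} ∩ {Ann, Bob, Cara, Eve, Jo, Tess} = {Ann, Bob, Eve, Jo}
… ∩ ⟦brave⟧ = {Ann, Bob, Eve, Jo} ∩ {Bob, Cara, Eve, Jo, Tess} = {Bob, Eve, Jo}
… ∩ ⟦lazy⟧ = {Bob, Eve, Jo} ∩ {Eve, Hal, Ivy, Jo} = {Eve, Jo}
So ⟦brave lazy poet who watched Tess⟧ = {Eve, Jo}.

{Eve, Jo}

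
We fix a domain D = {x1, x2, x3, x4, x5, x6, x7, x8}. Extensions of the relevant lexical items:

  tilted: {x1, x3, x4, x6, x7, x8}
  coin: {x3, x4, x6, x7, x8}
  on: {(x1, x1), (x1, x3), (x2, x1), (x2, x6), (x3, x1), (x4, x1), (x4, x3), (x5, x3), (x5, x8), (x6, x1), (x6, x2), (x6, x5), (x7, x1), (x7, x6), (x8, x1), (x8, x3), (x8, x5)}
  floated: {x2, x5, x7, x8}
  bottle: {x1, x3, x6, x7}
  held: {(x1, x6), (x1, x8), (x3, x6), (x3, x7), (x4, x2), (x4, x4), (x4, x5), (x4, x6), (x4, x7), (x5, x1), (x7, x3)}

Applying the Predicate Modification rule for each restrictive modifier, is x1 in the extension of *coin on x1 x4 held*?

no

⟦on x1⟧ = {x : ⟨x, x1⟩ ∈ ⟦on⟧} = {x1, x2, x3, x4, x6, x7, x8}
⟦x4 held⟧ = {x : ⟨x4, x⟩ ∈ ⟦held⟧} = {x2, x4, x5, x6, x7}
⟦coin⟧ = {x3, x4, x6, x7, x8}
… ∩ ⟦on x1⟧ = {x3, x4, x6, x7, x8} ∩ {x1, x2, x3, x4, x6, x7, x8} = {x3, x4, x6, x7, x8}
… ∩ ⟦x4 held⟧ = {x3, x4, x6, x7, x8} ∩ {x2, x4, x5, x6, x7} = {x4, x6, x7}
⟦coin on x1 x4 held⟧ = {x4, x6, x7}; x1 ∉ this set.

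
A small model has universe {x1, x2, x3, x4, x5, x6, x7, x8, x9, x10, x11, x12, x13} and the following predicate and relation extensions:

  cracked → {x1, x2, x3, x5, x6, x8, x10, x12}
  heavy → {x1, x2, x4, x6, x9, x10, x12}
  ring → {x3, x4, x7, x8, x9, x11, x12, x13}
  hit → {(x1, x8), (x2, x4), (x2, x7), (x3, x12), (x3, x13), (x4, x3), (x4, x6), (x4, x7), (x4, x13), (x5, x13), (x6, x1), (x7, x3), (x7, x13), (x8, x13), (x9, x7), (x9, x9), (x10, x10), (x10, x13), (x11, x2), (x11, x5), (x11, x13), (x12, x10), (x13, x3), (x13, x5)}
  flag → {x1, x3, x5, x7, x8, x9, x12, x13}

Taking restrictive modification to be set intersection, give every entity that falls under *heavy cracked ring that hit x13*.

∅

⟦that hit x13⟧ = {x : ⟨x, x13⟩ ∈ ⟦hit⟧} = {x3, x4, x5, x7, x8, x10, x11}
⟦ring⟧ = {x3, x4, x7, x8, x9, x11, x12, x13}
… ∩ ⟦that hit x13⟧ = {x3, x4, x7, x8, x9, x11, x12, x13} ∩ {x3, x4, x5, x7, x8, x10, x11} = {x3, x4, x7, x8, x11}
… ∩ ⟦heavy⟧ = {x3, x4, x7, x8, x11} ∩ {x1, x2, x4, x6, x9, x10, x12} = {x4}
… ∩ ⟦cracked⟧ = {x4} ∩ {x1, x2, x3, x5, x6, x8, x10, x12} = ∅
So ⟦heavy cracked ring that hit x13⟧ = ∅.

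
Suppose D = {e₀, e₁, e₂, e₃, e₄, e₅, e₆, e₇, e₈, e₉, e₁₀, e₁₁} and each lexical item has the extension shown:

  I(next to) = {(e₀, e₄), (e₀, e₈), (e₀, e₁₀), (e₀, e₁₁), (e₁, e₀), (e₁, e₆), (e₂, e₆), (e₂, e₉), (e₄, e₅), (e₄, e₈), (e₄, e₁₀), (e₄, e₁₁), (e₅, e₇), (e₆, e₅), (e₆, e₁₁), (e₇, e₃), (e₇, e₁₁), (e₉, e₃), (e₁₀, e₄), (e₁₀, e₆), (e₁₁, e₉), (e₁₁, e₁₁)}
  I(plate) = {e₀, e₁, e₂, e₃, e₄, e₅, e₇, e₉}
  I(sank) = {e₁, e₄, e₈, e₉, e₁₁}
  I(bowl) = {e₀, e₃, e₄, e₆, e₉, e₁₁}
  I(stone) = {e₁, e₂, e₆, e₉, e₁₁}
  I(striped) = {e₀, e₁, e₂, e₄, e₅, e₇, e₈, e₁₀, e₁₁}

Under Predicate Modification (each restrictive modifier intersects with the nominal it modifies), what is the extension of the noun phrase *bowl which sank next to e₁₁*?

⟦which sank⟧ = ⟦sank⟧ = {e₁, e₄, e₈, e₉, e₁₁}
⟦next to e₁₁⟧ = {x : ⟨x, e₁₁⟩ ∈ ⟦next to⟧} = {e₀, e₄, e₆, e₇, e₁₁}
⟦bowl⟧ = {e₀, e₃, e₄, e₆, e₉, e₁₁}
… ∩ ⟦which sank⟧ = {e₀, e₃, e₄, e₆, e₉, e₁₁} ∩ {e₁, e₄, e₈, e₉, e₁₁} = {e₄, e₉, e₁₁}
… ∩ ⟦next to e₁₁⟧ = {e₄, e₉, e₁₁} ∩ {e₀, e₄, e₆, e₇, e₁₁} = {e₄, e₁₁}
So ⟦bowl which sank next to e₁₁⟧ = {e₄, e₁₁}.

{e₄, e₁₁}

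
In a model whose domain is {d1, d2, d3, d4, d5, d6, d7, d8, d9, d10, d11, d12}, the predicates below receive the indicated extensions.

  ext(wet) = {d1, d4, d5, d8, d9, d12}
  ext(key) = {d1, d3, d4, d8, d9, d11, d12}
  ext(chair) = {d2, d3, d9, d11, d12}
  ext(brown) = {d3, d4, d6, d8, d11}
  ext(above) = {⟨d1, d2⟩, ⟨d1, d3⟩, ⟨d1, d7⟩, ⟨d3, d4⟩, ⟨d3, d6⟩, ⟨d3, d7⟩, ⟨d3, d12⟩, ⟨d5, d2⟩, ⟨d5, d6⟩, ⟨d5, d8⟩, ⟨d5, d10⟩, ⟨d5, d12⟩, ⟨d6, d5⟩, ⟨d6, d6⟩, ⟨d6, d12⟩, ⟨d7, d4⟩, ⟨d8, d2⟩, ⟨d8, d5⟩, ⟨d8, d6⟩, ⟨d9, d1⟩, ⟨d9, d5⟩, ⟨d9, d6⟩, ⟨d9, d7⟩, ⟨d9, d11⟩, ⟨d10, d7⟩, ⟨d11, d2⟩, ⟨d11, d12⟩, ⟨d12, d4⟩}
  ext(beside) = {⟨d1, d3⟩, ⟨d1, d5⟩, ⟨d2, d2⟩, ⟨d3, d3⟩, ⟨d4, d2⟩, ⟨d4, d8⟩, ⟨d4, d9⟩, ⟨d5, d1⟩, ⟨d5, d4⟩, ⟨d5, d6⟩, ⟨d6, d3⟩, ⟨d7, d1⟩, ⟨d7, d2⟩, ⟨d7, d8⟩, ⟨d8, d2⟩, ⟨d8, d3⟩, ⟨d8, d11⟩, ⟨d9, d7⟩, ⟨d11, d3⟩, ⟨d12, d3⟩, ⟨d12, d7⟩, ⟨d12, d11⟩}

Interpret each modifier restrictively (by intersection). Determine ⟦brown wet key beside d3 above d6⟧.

{d8}

⟦beside d3⟧ = {x : ⟨x, d3⟩ ∈ ⟦beside⟧} = {d1, d3, d6, d8, d11, d12}
⟦above d6⟧ = {x : ⟨x, d6⟩ ∈ ⟦above⟧} = {d3, d5, d6, d8, d9}
⟦key⟧ = {d1, d3, d4, d8, d9, d11, d12}
… ∩ ⟦beside d3⟧ = {d1, d3, d4, d8, d9, d11, d12} ∩ {d1, d3, d6, d8, d11, d12} = {d1, d3, d8, d11, d12}
… ∩ ⟦above d6⟧ = {d1, d3, d8, d11, d12} ∩ {d3, d5, d6, d8, d9} = {d3, d8}
… ∩ ⟦brown⟧ = {d3, d8} ∩ {d3, d4, d6, d8, d11} = {d3, d8}
… ∩ ⟦wet⟧ = {d3, d8} ∩ {d1, d4, d5, d8, d9, d12} = {d8}
So ⟦brown wet key beside d3 above d6⟧ = {d8}.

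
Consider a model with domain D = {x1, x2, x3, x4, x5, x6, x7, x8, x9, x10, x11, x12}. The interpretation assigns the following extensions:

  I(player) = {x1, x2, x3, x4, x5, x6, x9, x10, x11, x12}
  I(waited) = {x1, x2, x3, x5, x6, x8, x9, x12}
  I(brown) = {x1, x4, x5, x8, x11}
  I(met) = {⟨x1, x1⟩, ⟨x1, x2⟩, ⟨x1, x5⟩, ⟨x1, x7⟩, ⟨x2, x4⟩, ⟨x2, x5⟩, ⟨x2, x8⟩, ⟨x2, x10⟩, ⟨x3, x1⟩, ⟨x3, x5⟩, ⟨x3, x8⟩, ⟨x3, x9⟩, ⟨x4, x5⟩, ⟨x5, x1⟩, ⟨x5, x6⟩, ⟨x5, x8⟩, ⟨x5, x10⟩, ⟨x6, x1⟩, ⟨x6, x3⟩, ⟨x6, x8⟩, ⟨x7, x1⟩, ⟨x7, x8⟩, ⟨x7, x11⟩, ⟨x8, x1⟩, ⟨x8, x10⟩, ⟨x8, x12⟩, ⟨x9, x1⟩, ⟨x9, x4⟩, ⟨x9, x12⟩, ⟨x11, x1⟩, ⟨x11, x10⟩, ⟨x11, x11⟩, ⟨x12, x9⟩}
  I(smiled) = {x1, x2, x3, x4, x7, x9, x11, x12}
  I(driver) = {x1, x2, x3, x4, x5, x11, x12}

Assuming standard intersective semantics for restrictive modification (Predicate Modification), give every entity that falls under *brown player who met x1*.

⟦who met x1⟧ = {x : ⟨x, x1⟩ ∈ ⟦met⟧} = {x1, x3, x5, x6, x7, x8, x9, x11}
⟦player⟧ = {x1, x2, x3, x4, x5, x6, x9, x10, x11, x12}
… ∩ ⟦who met x1⟧ = {x1, x2, x3, x4, x5, x6, x9, x10, x11, x12} ∩ {x1, x3, x5, x6, x7, x8, x9, x11} = {x1, x3, x5, x6, x9, x11}
… ∩ ⟦brown⟧ = {x1, x3, x5, x6, x9, x11} ∩ {x1, x4, x5, x8, x11} = {x1, x5, x11}
So ⟦brown player who met x1⟧ = {x1, x5, x11}.

{x1, x5, x11}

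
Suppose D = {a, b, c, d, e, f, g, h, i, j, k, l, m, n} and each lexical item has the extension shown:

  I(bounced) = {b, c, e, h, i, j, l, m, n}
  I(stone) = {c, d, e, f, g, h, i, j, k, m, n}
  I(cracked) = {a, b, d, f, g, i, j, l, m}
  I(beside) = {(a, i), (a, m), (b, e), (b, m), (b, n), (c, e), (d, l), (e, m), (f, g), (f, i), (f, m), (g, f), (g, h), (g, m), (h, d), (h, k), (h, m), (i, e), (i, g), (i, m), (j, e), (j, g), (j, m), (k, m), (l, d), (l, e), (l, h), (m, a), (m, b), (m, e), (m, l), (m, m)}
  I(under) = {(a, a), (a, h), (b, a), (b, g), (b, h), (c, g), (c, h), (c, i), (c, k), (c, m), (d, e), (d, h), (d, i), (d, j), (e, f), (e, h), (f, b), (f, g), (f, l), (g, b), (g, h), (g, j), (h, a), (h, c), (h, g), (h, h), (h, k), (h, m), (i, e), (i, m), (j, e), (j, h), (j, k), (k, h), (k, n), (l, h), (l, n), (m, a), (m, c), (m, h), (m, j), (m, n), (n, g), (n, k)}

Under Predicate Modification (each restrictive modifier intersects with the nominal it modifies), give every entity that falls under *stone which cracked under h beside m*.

⟦which cracked⟧ = ⟦cracked⟧ = {a, b, d, f, g, i, j, l, m}
⟦under h⟧ = {x : ⟨x, h⟩ ∈ ⟦under⟧} = {a, b, c, d, e, g, h, j, k, l, m}
⟦beside m⟧ = {x : ⟨x, m⟩ ∈ ⟦beside⟧} = {a, b, e, f, g, h, i, j, k, m}
⟦stone⟧ = {c, d, e, f, g, h, i, j, k, m, n}
… ∩ ⟦which cracked⟧ = {c, d, e, f, g, h, i, j, k, m, n} ∩ {a, b, d, f, g, i, j, l, m} = {d, f, g, i, j, m}
… ∩ ⟦under h⟧ = {d, f, g, i, j, m} ∩ {a, b, c, d, e, g, h, j, k, l, m} = {d, g, j, m}
… ∩ ⟦beside m⟧ = {d, g, j, m} ∩ {a, b, e, f, g, h, i, j, k, m} = {g, j, m}
So ⟦stone which cracked under h beside m⟧ = {g, j, m}.

{g, j, m}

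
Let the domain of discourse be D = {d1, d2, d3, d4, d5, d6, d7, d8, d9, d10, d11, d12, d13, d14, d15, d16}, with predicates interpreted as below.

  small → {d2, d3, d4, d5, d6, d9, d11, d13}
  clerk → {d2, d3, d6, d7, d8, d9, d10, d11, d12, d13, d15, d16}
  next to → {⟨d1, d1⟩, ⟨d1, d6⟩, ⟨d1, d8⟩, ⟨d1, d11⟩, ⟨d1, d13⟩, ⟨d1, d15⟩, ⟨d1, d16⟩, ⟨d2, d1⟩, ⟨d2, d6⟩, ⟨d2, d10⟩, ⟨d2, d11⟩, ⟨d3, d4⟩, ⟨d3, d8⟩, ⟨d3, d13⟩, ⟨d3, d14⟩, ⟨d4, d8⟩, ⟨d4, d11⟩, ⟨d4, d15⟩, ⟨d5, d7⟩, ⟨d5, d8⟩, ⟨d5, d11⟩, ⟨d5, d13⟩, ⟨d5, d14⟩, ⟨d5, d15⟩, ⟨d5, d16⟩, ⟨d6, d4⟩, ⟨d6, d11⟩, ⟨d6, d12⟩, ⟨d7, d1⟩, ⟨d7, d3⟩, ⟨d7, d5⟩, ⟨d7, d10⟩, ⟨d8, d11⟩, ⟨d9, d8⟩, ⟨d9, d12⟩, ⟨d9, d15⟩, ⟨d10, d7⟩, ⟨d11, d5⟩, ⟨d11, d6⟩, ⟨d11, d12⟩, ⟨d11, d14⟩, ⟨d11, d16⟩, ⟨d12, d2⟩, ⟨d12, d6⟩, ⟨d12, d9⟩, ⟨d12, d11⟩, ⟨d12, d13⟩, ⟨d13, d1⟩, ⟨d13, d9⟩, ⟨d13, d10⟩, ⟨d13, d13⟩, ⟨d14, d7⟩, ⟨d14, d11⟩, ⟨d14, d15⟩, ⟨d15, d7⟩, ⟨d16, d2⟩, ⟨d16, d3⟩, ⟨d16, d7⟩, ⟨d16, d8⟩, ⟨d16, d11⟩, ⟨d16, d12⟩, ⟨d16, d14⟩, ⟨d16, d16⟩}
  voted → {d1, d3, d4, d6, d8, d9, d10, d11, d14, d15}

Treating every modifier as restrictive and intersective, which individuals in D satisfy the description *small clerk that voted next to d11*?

{d6}

⟦that voted⟧ = ⟦voted⟧ = {d1, d3, d4, d6, d8, d9, d10, d11, d14, d15}
⟦next to d11⟧ = {x : ⟨x, d11⟩ ∈ ⟦next to⟧} = {d1, d2, d4, d5, d6, d8, d12, d14, d16}
⟦clerk⟧ = {d2, d3, d6, d7, d8, d9, d10, d11, d12, d13, d15, d16}
… ∩ ⟦that voted⟧ = {d2, d3, d6, d7, d8, d9, d10, d11, d12, d13, d15, d16} ∩ {d1, d3, d4, d6, d8, d9, d10, d11, d14, d15} = {d3, d6, d8, d9, d10, d11, d15}
… ∩ ⟦next to d11⟧ = {d3, d6, d8, d9, d10, d11, d15} ∩ {d1, d2, d4, d5, d6, d8, d12, d14, d16} = {d6, d8}
… ∩ ⟦small⟧ = {d6, d8} ∩ {d2, d3, d4, d5, d6, d9, d11, d13} = {d6}
So ⟦small clerk that voted next to d11⟧ = {d6}.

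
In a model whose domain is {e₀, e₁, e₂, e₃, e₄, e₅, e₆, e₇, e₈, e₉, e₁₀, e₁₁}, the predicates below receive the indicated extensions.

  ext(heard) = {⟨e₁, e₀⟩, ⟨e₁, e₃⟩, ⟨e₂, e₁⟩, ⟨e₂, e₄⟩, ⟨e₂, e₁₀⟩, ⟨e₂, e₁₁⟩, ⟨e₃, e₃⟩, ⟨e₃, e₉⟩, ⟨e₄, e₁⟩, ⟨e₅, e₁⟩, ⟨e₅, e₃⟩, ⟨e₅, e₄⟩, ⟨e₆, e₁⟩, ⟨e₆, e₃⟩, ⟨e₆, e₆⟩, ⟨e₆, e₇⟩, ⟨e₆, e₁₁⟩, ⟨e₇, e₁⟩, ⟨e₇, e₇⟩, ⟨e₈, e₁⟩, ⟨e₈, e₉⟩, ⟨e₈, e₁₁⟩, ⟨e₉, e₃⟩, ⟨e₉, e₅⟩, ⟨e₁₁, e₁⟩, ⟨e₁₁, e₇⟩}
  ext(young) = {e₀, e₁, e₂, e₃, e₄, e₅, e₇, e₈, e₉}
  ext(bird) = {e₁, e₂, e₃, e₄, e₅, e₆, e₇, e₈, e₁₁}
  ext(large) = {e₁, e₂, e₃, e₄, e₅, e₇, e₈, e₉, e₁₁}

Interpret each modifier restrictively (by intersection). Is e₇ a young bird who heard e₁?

⟦who heard e₁⟧ = {x : ⟨x, e₁⟩ ∈ ⟦heard⟧} = {e₂, e₄, e₅, e₆, e₇, e₈, e₁₁}
⟦bird⟧ = {e₁, e₂, e₃, e₄, e₅, e₆, e₇, e₈, e₁₁}
… ∩ ⟦who heard e₁⟧ = {e₁, e₂, e₃, e₄, e₅, e₆, e₇, e₈, e₁₁} ∩ {e₂, e₄, e₅, e₆, e₇, e₈, e₁₁} = {e₂, e₄, e₅, e₆, e₇, e₈, e₁₁}
… ∩ ⟦young⟧ = {e₂, e₄, e₅, e₆, e₇, e₈, e₁₁} ∩ {e₀, e₁, e₂, e₃, e₄, e₅, e₇, e₈, e₉} = {e₂, e₄, e₅, e₇, e₈}
⟦young bird who heard e₁⟧ = {e₂, e₄, e₅, e₇, e₈}; e₇ ∈ this set.

yes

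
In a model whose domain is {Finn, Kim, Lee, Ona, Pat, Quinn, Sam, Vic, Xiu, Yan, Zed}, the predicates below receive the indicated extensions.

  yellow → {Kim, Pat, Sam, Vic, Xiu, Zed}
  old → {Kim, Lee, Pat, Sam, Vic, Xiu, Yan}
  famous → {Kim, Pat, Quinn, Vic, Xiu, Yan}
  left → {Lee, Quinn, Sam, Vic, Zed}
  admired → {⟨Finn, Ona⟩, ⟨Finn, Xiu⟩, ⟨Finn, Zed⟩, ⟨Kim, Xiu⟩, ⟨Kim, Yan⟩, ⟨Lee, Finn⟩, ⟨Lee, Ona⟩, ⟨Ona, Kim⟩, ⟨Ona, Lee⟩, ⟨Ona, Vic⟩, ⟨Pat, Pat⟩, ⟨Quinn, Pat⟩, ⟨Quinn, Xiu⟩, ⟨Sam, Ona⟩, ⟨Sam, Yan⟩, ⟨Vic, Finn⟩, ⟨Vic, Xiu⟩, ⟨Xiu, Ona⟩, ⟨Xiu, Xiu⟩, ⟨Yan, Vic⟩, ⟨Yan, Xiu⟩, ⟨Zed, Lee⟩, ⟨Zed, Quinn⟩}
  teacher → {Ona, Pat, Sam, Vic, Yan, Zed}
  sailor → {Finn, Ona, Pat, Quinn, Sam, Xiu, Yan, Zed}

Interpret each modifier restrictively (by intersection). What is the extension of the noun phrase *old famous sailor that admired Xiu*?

{Xiu, Yan}

⟦that admired Xiu⟧ = {x : ⟨x, Xiu⟩ ∈ ⟦admired⟧} = {Finn, Kim, Quinn, Vic, Xiu, Yan}
⟦sailor⟧ = {Finn, Ona, Pat, Quinn, Sam, Xiu, Yan, Zed}
… ∩ ⟦that admired Xiu⟧ = {Finn, Ona, Pat, Quinn, Sam, Xiu, Yan, Zed} ∩ {Finn, Kim, Quinn, Vic, Xiu, Yan} = {Finn, Quinn, Xiu, Yan}
… ∩ ⟦old⟧ = {Finn, Quinn, Xiu, Yan} ∩ {Kim, Lee, Pat, Sam, Vic, Xiu, Yan} = {Xiu, Yan}
… ∩ ⟦famous⟧ = {Xiu, Yan} ∩ {Kim, Pat, Quinn, Vic, Xiu, Yan} = {Xiu, Yan}
So ⟦old famous sailor that admired Xiu⟧ = {Xiu, Yan}.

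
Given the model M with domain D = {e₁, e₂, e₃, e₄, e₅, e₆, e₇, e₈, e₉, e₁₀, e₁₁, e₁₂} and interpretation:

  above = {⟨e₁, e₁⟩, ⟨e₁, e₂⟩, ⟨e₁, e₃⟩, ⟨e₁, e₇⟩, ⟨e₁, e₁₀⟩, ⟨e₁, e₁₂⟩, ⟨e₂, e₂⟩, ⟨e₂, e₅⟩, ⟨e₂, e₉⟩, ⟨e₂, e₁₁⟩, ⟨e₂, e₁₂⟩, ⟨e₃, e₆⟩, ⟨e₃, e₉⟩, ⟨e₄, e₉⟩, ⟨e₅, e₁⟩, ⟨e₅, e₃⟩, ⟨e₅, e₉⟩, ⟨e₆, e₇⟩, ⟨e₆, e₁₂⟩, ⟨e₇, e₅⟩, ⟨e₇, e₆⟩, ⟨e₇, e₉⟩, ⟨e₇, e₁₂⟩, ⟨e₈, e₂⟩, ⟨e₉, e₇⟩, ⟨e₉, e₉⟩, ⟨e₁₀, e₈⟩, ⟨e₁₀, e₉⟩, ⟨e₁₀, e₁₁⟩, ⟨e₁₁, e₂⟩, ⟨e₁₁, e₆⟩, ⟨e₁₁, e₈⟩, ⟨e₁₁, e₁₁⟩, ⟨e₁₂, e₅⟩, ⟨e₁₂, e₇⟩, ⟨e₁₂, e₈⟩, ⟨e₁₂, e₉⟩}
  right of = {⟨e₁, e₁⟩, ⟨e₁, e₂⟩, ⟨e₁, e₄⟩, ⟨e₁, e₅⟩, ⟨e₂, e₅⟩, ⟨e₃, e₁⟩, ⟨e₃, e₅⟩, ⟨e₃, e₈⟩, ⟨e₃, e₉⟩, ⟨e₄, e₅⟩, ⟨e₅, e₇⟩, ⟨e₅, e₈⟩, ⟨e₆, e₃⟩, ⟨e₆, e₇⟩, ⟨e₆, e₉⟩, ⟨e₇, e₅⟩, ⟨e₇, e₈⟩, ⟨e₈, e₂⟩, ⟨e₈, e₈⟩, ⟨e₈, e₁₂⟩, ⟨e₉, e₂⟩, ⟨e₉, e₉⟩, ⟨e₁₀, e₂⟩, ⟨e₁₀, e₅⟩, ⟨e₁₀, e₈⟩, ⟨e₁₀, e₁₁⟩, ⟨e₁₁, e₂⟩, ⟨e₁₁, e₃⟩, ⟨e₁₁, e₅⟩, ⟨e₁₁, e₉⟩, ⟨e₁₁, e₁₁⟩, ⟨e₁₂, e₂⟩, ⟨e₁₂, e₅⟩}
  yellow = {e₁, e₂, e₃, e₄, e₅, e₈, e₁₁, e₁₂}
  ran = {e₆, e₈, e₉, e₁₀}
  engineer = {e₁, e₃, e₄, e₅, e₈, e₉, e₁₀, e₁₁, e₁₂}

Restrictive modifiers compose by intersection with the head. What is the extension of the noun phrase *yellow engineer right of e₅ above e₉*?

⟦right of e₅⟧ = {x : ⟨x, e₅⟩ ∈ ⟦right of⟧} = {e₁, e₂, e₃, e₄, e₇, e₁₀, e₁₁, e₁₂}
⟦above e₉⟧ = {x : ⟨x, e₉⟩ ∈ ⟦above⟧} = {e₂, e₃, e₄, e₅, e₇, e₉, e₁₀, e₁₂}
⟦engineer⟧ = {e₁, e₃, e₄, e₅, e₈, e₉, e₁₀, e₁₁, e₁₂}
… ∩ ⟦right of e₅⟧ = {e₁, e₃, e₄, e₅, e₈, e₉, e₁₀, e₁₁, e₁₂} ∩ {e₁, e₂, e₃, e₄, e₇, e₁₀, e₁₁, e₁₂} = {e₁, e₃, e₄, e₁₀, e₁₁, e₁₂}
… ∩ ⟦above e₉⟧ = {e₁, e₃, e₄, e₁₀, e₁₁, e₁₂} ∩ {e₂, e₃, e₄, e₅, e₇, e₉, e₁₀, e₁₂} = {e₃, e₄, e₁₀, e₁₂}
… ∩ ⟦yellow⟧ = {e₃, e₄, e₁₀, e₁₂} ∩ {e₁, e₂, e₃, e₄, e₅, e₈, e₁₁, e₁₂} = {e₃, e₄, e₁₂}
So ⟦yellow engineer right of e₅ above e₉⟧ = {e₃, e₄, e₁₂}.

{e₃, e₄, e₁₂}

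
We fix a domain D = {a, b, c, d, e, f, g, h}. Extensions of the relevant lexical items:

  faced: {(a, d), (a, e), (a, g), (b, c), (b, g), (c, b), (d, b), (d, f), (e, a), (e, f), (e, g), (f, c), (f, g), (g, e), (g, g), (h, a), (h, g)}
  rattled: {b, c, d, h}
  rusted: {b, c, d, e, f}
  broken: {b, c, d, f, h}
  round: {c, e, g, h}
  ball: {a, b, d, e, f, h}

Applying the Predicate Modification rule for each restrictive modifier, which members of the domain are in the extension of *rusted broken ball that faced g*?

⟦that faced g⟧ = {x : ⟨x, g⟩ ∈ ⟦faced⟧} = {a, b, e, f, g, h}
⟦ball⟧ = {a, b, d, e, f, h}
… ∩ ⟦that faced g⟧ = {a, b, d, e, f, h} ∩ {a, b, e, f, g, h} = {a, b, e, f, h}
… ∩ ⟦rusted⟧ = {a, b, e, f, h} ∩ {b, c, d, e, f} = {b, e, f}
… ∩ ⟦broken⟧ = {b, e, f} ∩ {b, c, d, f, h} = {b, f}
So ⟦rusted broken ball that faced g⟧ = {b, f}.

{b, f}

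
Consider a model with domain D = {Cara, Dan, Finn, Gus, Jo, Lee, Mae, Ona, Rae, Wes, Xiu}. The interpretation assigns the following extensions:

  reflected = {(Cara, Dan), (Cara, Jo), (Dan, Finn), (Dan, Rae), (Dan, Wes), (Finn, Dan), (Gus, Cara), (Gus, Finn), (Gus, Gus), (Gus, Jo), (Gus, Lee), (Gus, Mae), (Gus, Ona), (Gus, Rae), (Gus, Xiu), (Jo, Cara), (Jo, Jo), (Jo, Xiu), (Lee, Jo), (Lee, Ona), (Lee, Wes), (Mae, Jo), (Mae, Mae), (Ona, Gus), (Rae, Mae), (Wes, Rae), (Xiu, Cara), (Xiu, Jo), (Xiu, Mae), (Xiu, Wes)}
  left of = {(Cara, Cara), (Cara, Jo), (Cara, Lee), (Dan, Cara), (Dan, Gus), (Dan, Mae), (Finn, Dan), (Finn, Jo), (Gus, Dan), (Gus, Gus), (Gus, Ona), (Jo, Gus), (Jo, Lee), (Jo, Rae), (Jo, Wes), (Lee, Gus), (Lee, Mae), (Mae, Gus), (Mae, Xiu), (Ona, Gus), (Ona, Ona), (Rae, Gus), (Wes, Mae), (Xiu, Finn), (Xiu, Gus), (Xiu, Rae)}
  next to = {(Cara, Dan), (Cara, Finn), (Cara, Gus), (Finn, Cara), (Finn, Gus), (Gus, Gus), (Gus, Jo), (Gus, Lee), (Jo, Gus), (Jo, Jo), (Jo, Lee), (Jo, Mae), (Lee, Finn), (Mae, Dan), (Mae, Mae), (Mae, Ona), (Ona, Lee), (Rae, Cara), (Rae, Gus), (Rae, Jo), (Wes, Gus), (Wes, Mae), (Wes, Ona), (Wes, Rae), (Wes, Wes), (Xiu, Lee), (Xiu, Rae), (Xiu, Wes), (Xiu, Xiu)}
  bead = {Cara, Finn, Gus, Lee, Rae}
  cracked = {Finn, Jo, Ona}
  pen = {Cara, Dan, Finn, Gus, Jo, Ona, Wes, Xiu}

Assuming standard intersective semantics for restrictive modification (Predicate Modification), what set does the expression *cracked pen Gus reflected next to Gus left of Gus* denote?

⟦Gus reflected⟧ = {x : ⟨Gus, x⟩ ∈ ⟦reflected⟧} = {Cara, Finn, Gus, Jo, Lee, Mae, Ona, Rae, Xiu}
⟦next to Gus⟧ = {x : ⟨x, Gus⟩ ∈ ⟦next to⟧} = {Cara, Finn, Gus, Jo, Rae, Wes}
⟦left of Gus⟧ = {x : ⟨x, Gus⟩ ∈ ⟦left of⟧} = {Dan, Gus, Jo, Lee, Mae, Ona, Rae, Xiu}
⟦pen⟧ = {Cara, Dan, Finn, Gus, Jo, Ona, Wes, Xiu}
… ∩ ⟦Gus reflected⟧ = {Cara, Dan, Finn, Gus, Jo, Ona, Wes, Xiu} ∩ {Cara, Finn, Gus, Jo, Lee, Mae, Ona, Rae, Xiu} = {Cara, Finn, Gus, Jo, Ona, Xiu}
… ∩ ⟦next to Gus⟧ = {Cara, Finn, Gus, Jo, Ona, Xiu} ∩ {Cara, Finn, Gus, Jo, Rae, Wes} = {Cara, Finn, Gus, Jo}
… ∩ ⟦left of Gus⟧ = {Cara, Finn, Gus, Jo} ∩ {Dan, Gus, Jo, Lee, Mae, Ona, Rae, Xiu} = {Gus, Jo}
… ∩ ⟦cracked⟧ = {Gus, Jo} ∩ {Finn, Jo, Ona} = {Jo}
So ⟦cracked pen Gus reflected next to Gus left of Gus⟧ = {Jo}.

{Jo}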